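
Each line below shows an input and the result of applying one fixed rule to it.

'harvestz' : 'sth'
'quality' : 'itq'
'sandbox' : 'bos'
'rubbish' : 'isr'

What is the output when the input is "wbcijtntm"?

ntw

Rule — swap the first and last characters, then keep only the last 3 characters.
Applying both steps to "wbcijtntm": "mbcijtntw", then "ntw".
(Check on "rubbish": → "hubbisr" → "isr" ✓)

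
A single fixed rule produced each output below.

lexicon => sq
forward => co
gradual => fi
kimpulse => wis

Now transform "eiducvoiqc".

What's happening: shift every letter 12 places backward in the alphabet (wrapping around), then keep one character in every 3, starting at position 2 (positions 2nd, 5th, 8th, ...).
Working it through for "eiducvoiqc": intermediate "swriqjcweq", final "wqw".

wqw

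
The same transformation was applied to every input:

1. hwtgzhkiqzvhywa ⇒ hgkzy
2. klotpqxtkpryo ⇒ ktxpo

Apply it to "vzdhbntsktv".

vhtt

Looking at the pairs, the operation is to keep one character in every 3, starting at position 1 (positions 1st, 4th, 7th, ...).
Applying that to "vzdhbntsktv" gives "vhtt".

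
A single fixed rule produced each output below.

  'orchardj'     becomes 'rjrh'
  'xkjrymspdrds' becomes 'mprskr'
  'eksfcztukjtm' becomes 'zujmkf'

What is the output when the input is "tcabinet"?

ntcb

The rule is to keep every other character starting from the second (positions 2nd, 4th, 6th, ...), then move the first 2 characters to the end (rotate left by 2).
Starting from "tcabinet": after the first operation, "cbnt"; after the second, "ntcb".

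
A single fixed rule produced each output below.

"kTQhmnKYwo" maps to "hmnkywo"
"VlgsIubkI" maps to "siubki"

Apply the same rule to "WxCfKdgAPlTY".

The transformation: delete the first 3 characters, then convert every letter to lowercase.
Applying both steps to "WxCfKdgAPlTY": "fKdgAPlTY", then "fkdgaplty".

fkdgaplty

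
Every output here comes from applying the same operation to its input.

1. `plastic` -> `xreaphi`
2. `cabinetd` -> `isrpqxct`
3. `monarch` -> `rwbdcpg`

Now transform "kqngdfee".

ttzfcvsu

Looking at the pairs, the operation is to shift every letter 11 places backward in the alphabet (wrapping around), then move the last 2 characters to the front (rotate right by 2).
For "kqngdfee", step one produces "zfcvsutt"; step two turns that into "ttzfcvsu".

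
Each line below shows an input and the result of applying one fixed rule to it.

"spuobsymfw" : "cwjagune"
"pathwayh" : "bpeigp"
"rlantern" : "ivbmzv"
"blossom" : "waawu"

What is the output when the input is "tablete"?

Looking at the pairs, the operation is to delete the first 2 characters, then shift every letter 8 places forward in the alphabet (wrapping around).
For "tablete", step one produces "blete"; step two turns that into "jtmbm".

jtmbm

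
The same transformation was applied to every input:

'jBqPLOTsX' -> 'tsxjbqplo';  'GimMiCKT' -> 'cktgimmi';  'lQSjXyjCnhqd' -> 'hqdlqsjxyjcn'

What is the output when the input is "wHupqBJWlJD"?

What's happening: move the last 3 characters to the front (rotate right by 3), then convert every letter to lowercase.
"wHupqBJWlJD" → "ljdwhupqbjw".

ljdwhupqbjw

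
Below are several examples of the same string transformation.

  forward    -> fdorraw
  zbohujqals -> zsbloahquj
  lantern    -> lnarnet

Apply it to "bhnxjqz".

The transformation: take characters alternately from the front and the back (1st, last, 2nd, 2nd-last, ...).
Doing the same to "bhnxjqz": "bzhqnjx".

bzhqnjx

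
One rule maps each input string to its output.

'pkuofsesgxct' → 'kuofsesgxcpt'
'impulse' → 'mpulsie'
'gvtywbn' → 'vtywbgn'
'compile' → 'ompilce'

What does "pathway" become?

athwapy

The rule is to swap the first and last characters, then move the first character to the end.
On "pathway": the first step gives "yathwap", and the second then gives "athwapy".
(Check on "pkuofsesgxct": → "tkuofsesgxcp" → "kuofsesgxcpt" ✓)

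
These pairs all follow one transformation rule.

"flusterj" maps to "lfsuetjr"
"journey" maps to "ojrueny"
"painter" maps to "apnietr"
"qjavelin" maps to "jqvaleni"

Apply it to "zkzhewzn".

The pattern: swap each adjacent pair of characters (1↔2, 3↔4, ...).
So "zkzhewzn" becomes "kzhzwenz".

kzhzwenz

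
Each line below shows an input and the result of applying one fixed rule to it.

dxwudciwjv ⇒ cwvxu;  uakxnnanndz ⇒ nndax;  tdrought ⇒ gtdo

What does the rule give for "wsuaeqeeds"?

qessa

Looking at the pairs, the operation is to keep every other character starting from the second (positions 2nd, 4th, 6th, ...), then move the first 2 characters to the end (rotate left by 2).
On "wsuaeqeeds" that produces "qessa".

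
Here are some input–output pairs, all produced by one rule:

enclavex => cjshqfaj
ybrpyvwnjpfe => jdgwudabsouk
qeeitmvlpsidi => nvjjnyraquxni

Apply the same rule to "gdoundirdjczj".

olitzsinwiohe

The pattern: move the last character to the front, then shift every letter 5 places forward in the alphabet (wrapping around).
Applying that to "gdoundirdjczj" gives "olitzsinwiohe".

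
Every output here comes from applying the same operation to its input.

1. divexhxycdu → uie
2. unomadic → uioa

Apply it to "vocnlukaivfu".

uoiau

Each output is the input with this applied: take characters alternately from the front and the back (1st, last, 2nd, 2nd-last, ...), then keep only the vowels.
For "vocnlukaivfu", step one produces "vuofcvnilauk"; step two turns that into "uoiau".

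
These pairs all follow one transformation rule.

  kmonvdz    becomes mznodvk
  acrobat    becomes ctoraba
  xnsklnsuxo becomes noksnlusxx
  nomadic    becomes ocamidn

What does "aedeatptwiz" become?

The transformation: swap the first and last characters, then swap each adjacent pair of characters (1↔2, 3↔4, ...).
Applying that to "aedeatptwiz" gives "ezedtatpiwa".

ezedtatpiwa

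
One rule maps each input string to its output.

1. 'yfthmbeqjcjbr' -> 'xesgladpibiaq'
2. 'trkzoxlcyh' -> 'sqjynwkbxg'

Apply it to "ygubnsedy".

xftamrdcx

Looking at the pairs, the operation is to shift every letter 1 place backward in the alphabet (wrapping around).
Applying that to "ygubnsedy" gives "xftamrdcx".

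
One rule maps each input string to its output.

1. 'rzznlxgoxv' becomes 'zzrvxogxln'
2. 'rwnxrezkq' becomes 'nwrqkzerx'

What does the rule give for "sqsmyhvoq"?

sqsqovhym

Rule — reverse the string, then move the last 3 characters to the front (rotate right by 3).
On "sqsmyhvoq" that produces "sqsqovhym".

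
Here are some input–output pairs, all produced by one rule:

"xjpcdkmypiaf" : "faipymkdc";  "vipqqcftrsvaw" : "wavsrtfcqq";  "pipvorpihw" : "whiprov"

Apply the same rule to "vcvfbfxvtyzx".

xzytvxfbf

The transformation: reverse the string, then delete the last 3 characters.
Working it through for "vcvfbfxvtyzx": intermediate "xzytvxfbfvcv", final "xzytvxfbf".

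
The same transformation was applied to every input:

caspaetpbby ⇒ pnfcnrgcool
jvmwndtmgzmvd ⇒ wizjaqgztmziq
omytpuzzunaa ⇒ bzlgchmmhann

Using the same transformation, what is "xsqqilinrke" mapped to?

What's happening: shift every letter 13 places forward in the alphabet (wrapping around) — i.e. ROT13.
For "xsqqilinrke" the result is "kfddvyvaexr".

kfddvyvaexr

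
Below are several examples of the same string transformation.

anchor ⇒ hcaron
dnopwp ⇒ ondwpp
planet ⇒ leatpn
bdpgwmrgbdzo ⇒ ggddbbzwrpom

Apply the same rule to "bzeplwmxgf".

lgfebzxwpm

What's happening: sort the characters into reverse alphabetical order, then swap the front and back halves of the string.
Starting from "bzeplwmxgf": after the first operation, "zxwpmlgfeb"; after the second, "lgfebzxwpm".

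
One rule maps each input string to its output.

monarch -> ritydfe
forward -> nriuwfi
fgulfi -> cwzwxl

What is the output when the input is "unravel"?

The rule is to move the first 3 characters to the end (rotate left by 3), then shift every letter 9 places backward in the alphabet (wrapping around).
Applying both steps to "unravel": "avelunr", then "rmvclei".

rmvclei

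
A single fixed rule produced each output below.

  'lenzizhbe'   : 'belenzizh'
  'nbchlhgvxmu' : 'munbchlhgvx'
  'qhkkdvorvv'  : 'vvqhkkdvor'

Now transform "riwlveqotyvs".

vsriwlveqoty

What's happening: move the last 2 characters to the front (rotate right by 2).
Applying that to "riwlveqotyvs" gives "vsriwlveqoty".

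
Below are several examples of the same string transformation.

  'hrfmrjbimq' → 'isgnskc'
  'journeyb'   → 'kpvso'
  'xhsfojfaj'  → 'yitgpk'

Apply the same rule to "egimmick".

The rule is to delete the last 3 characters, then shift every letter 1 place forward in the alphabet (wrapping around).
Applying both steps to "egimmick": "egimm", then "fhjnn".

fhjnn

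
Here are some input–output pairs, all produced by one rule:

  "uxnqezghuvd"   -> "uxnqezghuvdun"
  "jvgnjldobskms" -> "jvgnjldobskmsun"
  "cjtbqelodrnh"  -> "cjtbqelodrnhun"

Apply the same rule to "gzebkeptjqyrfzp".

gzebkeptjqyrfzpun

Each output is the input with this applied: append "un".
Applying that to "gzebkeptjqyrfzp" gives "gzebkeptjqyrfzpun".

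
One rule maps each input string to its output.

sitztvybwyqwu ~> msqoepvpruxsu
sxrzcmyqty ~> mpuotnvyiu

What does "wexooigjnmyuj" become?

uqfsatkkecfji

Looking at the pairs, the operation is to move the last 3 characters to the front (rotate right by 3), then shift every letter 4 places backward in the alphabet (wrapping around).
On "wexooigjnmyuj": the first step gives "yujwexooigjnm", and the second then gives "uqfsatkkecfji".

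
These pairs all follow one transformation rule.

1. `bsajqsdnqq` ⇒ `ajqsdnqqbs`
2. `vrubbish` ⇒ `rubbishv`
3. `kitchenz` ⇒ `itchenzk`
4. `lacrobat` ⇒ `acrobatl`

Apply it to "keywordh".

In each case the input is transformed by: move the last 3 characters to the front (rotate right by 3), then swap the front and back halves of the string.
Applying both steps to "keywordh": "rdhkeywo", then "eywordhk".

eywordhk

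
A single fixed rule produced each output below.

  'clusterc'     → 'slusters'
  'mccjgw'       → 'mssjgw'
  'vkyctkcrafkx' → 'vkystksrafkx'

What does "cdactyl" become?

sdastyl

The rule is to replace every "c" with "s".
On "cdactyl" that produces "sdastyl".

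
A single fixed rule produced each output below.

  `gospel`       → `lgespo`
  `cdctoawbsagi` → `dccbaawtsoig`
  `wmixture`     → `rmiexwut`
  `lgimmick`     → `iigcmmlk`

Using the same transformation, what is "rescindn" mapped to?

The pattern: sort the characters into reverse alphabetical order, then swap the front and back halves of the string.
On "rescindn": the first step gives "srnniedc", and the second then gives "iedcsrnn".

iedcsrnn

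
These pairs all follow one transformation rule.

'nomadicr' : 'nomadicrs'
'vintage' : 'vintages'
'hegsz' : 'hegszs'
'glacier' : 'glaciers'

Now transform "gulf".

gulfs

In each case the input is transformed by: append "s".
For "gulf" the result is "gulfs".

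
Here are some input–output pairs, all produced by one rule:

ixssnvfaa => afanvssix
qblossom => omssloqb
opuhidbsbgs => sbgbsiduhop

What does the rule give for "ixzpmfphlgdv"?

dvlgphmfzpix

The pattern: swap each adjacent pair of characters (1↔2, 3↔4, ...), then reverse the string.
On "ixzpmfphlgdv": the first step gives "xipzfmhpglvd", and the second then gives "dvlgphmfzpix".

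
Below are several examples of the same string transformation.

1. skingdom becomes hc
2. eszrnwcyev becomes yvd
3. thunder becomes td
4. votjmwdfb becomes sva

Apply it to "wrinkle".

hk

Each output is the input with this applied: shift every letter 1 place backward in the alphabet (wrapping around), then keep one character in every 3, starting at position 3 (positions 3rd, 6th, 9th, ...).
Doing the same to "wrinkle": "hk".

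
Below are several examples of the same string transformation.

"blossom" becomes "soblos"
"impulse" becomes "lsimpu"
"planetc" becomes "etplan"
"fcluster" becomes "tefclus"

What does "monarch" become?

The transformation: delete the last character, then move the last 2 characters to the front (rotate right by 2).
On "monarch": the first step gives "monarc", and the second then gives "rcmona".
(Check on "fcluster": → "fcluste" → "tefclus" ✓)

rcmona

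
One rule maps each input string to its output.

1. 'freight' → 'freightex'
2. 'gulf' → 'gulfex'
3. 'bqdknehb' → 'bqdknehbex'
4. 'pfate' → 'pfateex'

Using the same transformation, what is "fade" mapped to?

fadeex

Looking at the pairs, the operation is to append "ex".
So "fade" becomes "fadeex".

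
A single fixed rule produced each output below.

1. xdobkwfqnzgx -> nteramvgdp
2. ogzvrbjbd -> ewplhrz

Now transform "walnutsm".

mqbdkj

In each case the input is transformed by: shift every letter 10 places backward in the alphabet (wrapping around), then delete the last 2 characters.
Working it through for "walnutsm": intermediate "mqbdkjic", final "mqbdkj".
(Check on "xdobkwfqnzgx": → "nteramvgdpwn" → "nteramvgdp" ✓)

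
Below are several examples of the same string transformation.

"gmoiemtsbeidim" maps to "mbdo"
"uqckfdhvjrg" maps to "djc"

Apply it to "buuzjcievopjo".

cvju

The transformation: keep one character in every 3, starting at position 3 (positions 3rd, 6th, 9th, ...), then move the first character to the end.
On "buuzjcievopjo": the first step gives "ucvj", and the second then gives "cvju".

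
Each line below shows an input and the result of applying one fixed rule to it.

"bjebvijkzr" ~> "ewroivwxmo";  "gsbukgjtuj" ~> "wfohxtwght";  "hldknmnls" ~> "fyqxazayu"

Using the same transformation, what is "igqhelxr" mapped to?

etdurykv

The transformation: shift every letter 13 places forward in the alphabet (wrapping around) — i.e. ROT13, then swap the first and last characters.
For "igqhelxr", step one produces "vtduryke"; step two turns that into "etdurykv".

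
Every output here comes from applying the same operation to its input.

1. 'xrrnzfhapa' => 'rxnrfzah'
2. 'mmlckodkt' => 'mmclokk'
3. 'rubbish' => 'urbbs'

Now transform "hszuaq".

Rule — swap each adjacent pair of characters (1↔2, 3↔4, ...), then delete the last 2 characters.
On "hszuaq": the first step gives "shuzqa", and the second then gives "shuz".

shuz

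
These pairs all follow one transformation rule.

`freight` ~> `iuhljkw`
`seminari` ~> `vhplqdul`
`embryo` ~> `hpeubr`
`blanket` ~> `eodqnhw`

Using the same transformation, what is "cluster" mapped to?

foxvwhu

Looking at the pairs, the operation is to shift every letter 3 places forward in the alphabet (wrapping around).
On "cluster" that produces "foxvwhu".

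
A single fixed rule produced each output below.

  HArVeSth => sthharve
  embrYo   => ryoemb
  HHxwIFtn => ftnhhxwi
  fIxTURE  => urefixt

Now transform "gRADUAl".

ualgrad

The pattern: move the last 3 characters to the front (rotate right by 3), then convert every letter to lowercase.
On "gRADUAl": the first step gives "UAlgRAD", and the second then gives "ualgrad".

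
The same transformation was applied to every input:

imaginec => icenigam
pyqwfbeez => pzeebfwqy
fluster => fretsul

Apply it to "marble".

melbra

The pattern: reverse the string, then move the last character to the front.
"marble" → "elbram" → "melbra".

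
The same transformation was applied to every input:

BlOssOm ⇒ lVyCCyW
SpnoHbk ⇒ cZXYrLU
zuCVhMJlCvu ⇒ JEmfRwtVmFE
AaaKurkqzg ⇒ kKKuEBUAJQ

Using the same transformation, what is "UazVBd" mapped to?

eKJflN

In each case the input is transformed by: shift every letter 10 places forward in the alphabet (wrapping around), then flip the case of every letter.
Doing the same to "UazVBd": "eKJflN".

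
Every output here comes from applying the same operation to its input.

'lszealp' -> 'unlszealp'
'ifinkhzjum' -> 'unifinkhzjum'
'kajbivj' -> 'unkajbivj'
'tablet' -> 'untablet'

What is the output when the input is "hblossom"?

Rule — prepend "un".
Doing the same to "hblossom": "unhblossom".

unhblossom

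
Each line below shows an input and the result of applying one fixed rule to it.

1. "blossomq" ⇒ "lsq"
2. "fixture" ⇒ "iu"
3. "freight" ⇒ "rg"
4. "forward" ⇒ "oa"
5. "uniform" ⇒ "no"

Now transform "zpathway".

Each output is the input with this applied: keep one character in every 3, starting at position 2 (positions 2nd, 5th, 8th, ...).
So "zpathway" becomes "phy".

phy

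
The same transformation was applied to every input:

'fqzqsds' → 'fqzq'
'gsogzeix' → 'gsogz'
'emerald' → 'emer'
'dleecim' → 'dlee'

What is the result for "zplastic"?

Each output is the input with this applied: delete the last 3 characters.
Doing the same to "zplastic": "zplas".

zplas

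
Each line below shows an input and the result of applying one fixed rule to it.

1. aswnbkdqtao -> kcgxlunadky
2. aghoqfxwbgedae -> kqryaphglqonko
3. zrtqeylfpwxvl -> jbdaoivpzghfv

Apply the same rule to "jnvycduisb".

In each case the input is transformed by: shift every letter 10 places forward in the alphabet (wrapping around).
Applying that to "jnvycduisb" gives "txfimnescl".

txfimnescl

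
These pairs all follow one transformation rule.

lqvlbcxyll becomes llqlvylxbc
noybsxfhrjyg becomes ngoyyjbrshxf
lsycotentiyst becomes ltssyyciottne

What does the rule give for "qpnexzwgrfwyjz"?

Looking at the pairs, the operation is to take characters alternately from the front and the back (1st, last, 2nd, 2nd-last, ...).
For "qpnexzwgrfwyjz" the result is "qzpjnyewxfzrwg".

qzpjnyewxfzrwg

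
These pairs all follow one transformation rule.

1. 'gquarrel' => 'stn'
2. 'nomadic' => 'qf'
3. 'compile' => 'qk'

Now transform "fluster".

The transformation: shift every letter 2 places forward in the alphabet (wrapping around), then keep one character in every 3, starting at position 2 (positions 2nd, 5th, 8th, ...).
On "fluster": the first step gives "hnwuvgt", and the second then gives "nv".

nv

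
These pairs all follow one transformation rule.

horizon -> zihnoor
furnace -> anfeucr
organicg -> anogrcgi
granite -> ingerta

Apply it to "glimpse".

pmgelsi

Each output is the input with this applied: take characters alternately from the front and the back (1st, last, 2nd, 2nd-last, ...), then move the last 2 characters to the front (rotate right by 2).
Working it through for "glimpse": intermediate "gelsipm", final "pmgelsi".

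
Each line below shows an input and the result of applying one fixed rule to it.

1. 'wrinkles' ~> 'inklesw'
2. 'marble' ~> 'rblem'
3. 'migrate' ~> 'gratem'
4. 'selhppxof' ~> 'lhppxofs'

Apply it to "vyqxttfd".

qxttfdv

The pattern: move the first 2 characters to the end (rotate left by 2), then delete the last character.
Applying both steps to "vyqxttfd": "qxttfdvy", then "qxttfdv".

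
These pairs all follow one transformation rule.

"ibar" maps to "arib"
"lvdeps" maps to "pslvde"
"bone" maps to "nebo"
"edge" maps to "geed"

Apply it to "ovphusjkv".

kvovphusj

The transformation: move the last 2 characters to the front (rotate right by 2).
For "ovphusjkv" the result is "kvovphusj".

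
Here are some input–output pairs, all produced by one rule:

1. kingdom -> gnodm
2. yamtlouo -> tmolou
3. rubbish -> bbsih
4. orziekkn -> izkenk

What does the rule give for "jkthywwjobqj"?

The transformation: delete the first 2 characters, then swap each adjacent pair of characters (1↔2, 3↔4, ...).
"jkthywwjobqj" → "thywwjobqj" → "htwyjwbojq".
(Check on "orziekkn": → "ziekkn" → "izkenk" ✓)

htwyjwbojq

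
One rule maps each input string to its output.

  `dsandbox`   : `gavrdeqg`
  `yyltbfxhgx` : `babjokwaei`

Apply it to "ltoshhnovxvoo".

The pattern: take characters alternately from the front and the back (1st, last, 2nd, 2nd-last, ...), then shift every letter 3 places forward in the alphabet (wrapping around).
Applying both steps to "ltoshhnovxvoo": "lotoovsxhvhon", then "orwrryvakykrq".

orwrryvakykrq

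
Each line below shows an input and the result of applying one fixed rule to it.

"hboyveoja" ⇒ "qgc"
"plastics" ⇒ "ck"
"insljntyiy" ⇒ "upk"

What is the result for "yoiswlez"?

In each case the input is transformed by: keep one character in every 3, starting at position 3 (positions 3rd, 6th, 9th, ...), then shift every letter 2 places forward in the alphabet (wrapping around).
Applying both steps to "yoiswlez": "il", then "kn".

kn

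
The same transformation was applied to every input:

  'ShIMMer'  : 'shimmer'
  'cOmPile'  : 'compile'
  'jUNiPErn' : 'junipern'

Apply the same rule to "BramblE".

Each output is the input with this applied: convert every letter to lowercase.
"BramblE" → "bramble".

bramble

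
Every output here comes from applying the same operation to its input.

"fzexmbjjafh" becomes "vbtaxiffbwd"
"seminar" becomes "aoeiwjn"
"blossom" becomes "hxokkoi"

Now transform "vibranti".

The rule is to shift every letter 4 places backward in the alphabet (wrapping around), then swap each adjacent pair of characters (1↔2, 3↔4, ...).
Doing the same to "vibranti": "ernxjwep".

ernxjwep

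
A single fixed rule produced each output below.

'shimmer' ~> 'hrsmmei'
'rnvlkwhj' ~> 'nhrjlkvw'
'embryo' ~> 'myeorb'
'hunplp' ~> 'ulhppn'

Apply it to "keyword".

The transformation: swap each adjacent pair of characters (1↔2, 3↔4, ...), then take characters alternately from the front and the back (1st, last, 2nd, 2nd-last, ...).
Applying both steps to "keyword": "ekwyrod", then "edkowry".

edkowry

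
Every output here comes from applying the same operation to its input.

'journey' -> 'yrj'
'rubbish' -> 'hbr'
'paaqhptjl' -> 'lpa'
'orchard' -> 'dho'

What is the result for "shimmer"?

The rule is to reverse the string, then keep one character in every 3, starting at position 1 (positions 1st, 4th, 7th, ...).
"shimmer" → "remmihs" → "rms".
(Check on "paaqhptjl": → "ljtphqaap" → "lpa" ✓)

rms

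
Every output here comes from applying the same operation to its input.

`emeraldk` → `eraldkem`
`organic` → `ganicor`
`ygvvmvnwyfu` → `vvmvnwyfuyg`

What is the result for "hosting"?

stingho

What's happening: move the first 2 characters to the end (rotate left by 2).
Applying that to "hosting" gives "stingho".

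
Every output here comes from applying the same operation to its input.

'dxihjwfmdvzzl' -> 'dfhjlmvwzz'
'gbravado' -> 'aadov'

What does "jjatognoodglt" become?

Looking at the pairs, the operation is to delete the first 3 characters, then sort the characters into alphabetical order.
So "jjatognoodglt" becomes "dgglnooott".
(Check on "gbravado": → "avado" → "aadov" ✓)

dgglnooott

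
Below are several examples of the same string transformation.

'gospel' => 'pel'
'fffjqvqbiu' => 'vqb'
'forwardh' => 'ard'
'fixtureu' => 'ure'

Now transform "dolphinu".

hin

Rule — swap the front and back halves of the string, then keep only the first 3 characters.
"dolphinu" → "hinudolp" → "hin".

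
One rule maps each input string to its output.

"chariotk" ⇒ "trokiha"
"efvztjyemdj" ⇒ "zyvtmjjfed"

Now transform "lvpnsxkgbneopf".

The rule is to delete the first character, then sort the characters into reverse alphabetical order.
On "lvpnsxkgbneopf": the first step gives "vpnsxkgbneopf", and the second then gives "xvspponnkgfeb".

xvspponnkgfeb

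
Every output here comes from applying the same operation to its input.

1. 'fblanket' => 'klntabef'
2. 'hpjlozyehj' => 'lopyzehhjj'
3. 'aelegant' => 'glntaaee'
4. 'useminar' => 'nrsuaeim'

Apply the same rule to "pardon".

Rule — sort the characters into alphabetical order, then swap the front and back halves of the string.
On "pardon" that produces "opradn".

opradn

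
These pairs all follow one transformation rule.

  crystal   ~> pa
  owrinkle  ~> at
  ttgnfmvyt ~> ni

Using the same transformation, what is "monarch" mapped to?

Each output is the input with this applied: shift every letter 11 places backward in the alphabet (wrapping around), then keep only the last 2 characters.
For "monarch", step one produces "bdcpgrw"; step two turns that into "rw".

rw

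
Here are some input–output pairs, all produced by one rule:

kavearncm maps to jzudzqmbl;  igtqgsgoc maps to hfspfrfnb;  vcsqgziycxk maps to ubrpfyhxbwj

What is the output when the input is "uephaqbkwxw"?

tdogzpajvwv

Rule — shift every letter 1 place backward in the alphabet (wrapping around).
Applying that to "uephaqbkwxw" gives "tdogzpajvwv".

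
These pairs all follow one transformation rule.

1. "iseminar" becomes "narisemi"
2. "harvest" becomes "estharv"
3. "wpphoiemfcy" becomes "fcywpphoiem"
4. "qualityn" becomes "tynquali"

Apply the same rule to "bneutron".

ronbneut

The pattern: move the last 3 characters to the front (rotate right by 3).
Doing the same to "bneutron": "ronbneut".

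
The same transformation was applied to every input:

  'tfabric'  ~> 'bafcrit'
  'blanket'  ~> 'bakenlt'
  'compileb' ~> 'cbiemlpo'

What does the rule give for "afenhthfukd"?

dafehfkhtnu

What's happening: sort the characters into alphabetical order, then swap each adjacent pair of characters (1↔2, 3↔4, ...).
Starting from "afenhthfukd": after the first operation, "adeffhhkntu"; after the second, "dafehfkhtnu".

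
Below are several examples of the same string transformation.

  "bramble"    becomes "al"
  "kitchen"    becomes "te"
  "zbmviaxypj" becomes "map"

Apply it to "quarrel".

Looking at the pairs, the operation is to keep one character in every 3, starting at position 3 (positions 3rd, 6th, 9th, ...).
On "quarrel" that produces "ae".

ae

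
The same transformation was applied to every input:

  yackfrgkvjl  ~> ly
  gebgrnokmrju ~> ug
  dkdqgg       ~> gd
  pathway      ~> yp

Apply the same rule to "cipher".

rc

In each case the input is transformed by: move the last character to the front, then keep only the first 2 characters.
Working it through for "cipher": intermediate "rciphe", final "rc".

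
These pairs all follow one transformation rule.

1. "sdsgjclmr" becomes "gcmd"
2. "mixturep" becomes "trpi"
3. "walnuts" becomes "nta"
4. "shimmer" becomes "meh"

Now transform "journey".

What's happening: keep every other character starting from the second (positions 2nd, 4th, 6th, ...), then move the first character to the end.
On "journey": the first step gives "ore", and the second then gives "reo".

reo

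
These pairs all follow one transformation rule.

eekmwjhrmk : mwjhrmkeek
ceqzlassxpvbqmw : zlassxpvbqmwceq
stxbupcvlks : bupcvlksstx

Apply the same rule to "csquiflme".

Rule — move the first 3 characters to the end (rotate left by 3).
For "csquiflme" the result is "uiflmecsq".

uiflmecsq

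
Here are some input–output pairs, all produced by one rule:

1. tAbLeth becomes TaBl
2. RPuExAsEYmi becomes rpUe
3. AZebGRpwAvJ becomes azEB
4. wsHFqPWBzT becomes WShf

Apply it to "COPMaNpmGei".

The pattern: flip the case of every letter, then keep only the first 4 characters.
"COPMaNpmGei" → "copmAnPMgEI" → "copm".

copm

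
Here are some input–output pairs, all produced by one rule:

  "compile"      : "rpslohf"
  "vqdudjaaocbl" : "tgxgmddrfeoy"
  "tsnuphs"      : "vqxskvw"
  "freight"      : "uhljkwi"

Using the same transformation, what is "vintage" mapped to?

The transformation: shift every letter 3 places forward in the alphabet (wrapping around), then move the first character to the end.
"vintage" → "ylqwdjh" → "lqwdjhy".

lqwdjhy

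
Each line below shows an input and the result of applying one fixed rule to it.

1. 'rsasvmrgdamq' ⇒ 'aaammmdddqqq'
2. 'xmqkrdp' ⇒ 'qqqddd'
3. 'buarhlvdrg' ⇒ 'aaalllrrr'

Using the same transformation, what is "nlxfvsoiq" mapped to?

In each case the input is transformed by: keep one character in every 3, starting at position 3 (positions 3rd, 6th, 9th, ...), then repeat every character 3 times.
Working it through for "nlxfvsoiq": intermediate "xsq", final "xxxsssqqq".

xxxsssqqq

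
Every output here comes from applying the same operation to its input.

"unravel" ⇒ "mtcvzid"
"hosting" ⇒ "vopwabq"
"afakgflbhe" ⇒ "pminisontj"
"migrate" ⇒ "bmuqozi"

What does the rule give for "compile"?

tmkwuxq

The pattern: move the last 2 characters to the front (rotate right by 2), then shift every letter 8 places forward in the alphabet (wrapping around).
On "compile": the first step gives "lecompi", and the second then gives "tmkwuxq".
(Check on "afakgflbhe": → "heafakgflb" → "pminisontj" ✓)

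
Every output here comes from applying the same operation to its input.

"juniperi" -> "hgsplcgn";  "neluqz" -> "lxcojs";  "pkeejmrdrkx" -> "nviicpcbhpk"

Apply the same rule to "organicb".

mzpaegyl

Each output is the input with this applied: take characters alternately from the front and the back (1st, last, 2nd, 2nd-last, ...), then shift every letter 2 places backward in the alphabet (wrapping around).
"organicb" → "obrcgian" → "mzpaegyl".
(Check on "juniperi": → "jiurneip" → "hgsplcgn" ✓)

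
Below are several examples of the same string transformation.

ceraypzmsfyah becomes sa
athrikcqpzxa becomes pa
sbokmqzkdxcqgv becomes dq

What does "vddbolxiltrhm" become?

The pattern: keep one character in every 3, starting at position 3 (positions 3rd, 6th, 9th, ...), then keep only the last 2 characters.
Starting from "vddbolxiltrhm": after the first operation, "dllh"; after the second, "lh".

lh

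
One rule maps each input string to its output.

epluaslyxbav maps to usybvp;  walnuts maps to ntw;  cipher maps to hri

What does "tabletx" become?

Each output is the input with this applied: move the first 2 characters to the end (rotate left by 2), then keep every other character starting from the second (positions 2nd, 4th, 6th, ...).
"tabletx" → "bletxta" → "ltt".
(Check on "epluaslyxbav": → "luaslyxbavep" → "usybvp" ✓)

ltt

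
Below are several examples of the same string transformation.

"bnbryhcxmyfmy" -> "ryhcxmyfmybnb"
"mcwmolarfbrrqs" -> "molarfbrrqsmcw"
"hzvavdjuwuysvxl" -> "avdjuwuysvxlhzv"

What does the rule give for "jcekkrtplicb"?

In each case the input is transformed by: move the first 3 characters to the end (rotate left by 3).
Applying that to "jcekkrtplicb" gives "kkrtplicbjce".

kkrtplicbjce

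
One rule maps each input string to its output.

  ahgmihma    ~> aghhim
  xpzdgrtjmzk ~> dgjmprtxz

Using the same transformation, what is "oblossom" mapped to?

blooss

The rule is to delete the last 2 characters, then sort the characters into alphabetical order.
Applying both steps to "oblossom": "obloss", then "blooss".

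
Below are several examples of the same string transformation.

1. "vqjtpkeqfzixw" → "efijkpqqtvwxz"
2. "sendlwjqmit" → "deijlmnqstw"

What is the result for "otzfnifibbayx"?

abbffiinotxyz

In each case the input is transformed by: sort the characters into alphabetical order.
On "otzfnifibbayx" that produces "abbffiinotxyz".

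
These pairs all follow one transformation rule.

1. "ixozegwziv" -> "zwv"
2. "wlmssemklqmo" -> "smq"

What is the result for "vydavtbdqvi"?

The rule is to delete the first 3 characters, then keep one character in every 3, starting at position 1 (positions 1st, 4th, 7th, ...).
Applying both steps to "vydavtbdqvi": "avtbdqvi", then "abv".

abv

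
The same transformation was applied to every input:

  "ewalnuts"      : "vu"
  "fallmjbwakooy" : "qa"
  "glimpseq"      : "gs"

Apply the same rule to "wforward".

tf

The pattern: shift every letter 2 places forward in the alphabet (wrapping around), then keep only the last 2 characters.
Applying both steps to "wforward": "yhqtyctf", then "tf".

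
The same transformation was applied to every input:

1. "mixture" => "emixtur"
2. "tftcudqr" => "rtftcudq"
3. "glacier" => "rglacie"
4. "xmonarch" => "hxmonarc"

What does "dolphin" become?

The transformation: move the last character to the front.
"dolphin" → "ndolphi".

ndolphi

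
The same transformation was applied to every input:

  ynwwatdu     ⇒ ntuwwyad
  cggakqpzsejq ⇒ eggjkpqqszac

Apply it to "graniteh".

In each case the input is transformed by: sort the characters into alphabetical order, then move the first 2 characters to the end (rotate left by 2).
"graniteh" → "aeghinrt" → "ghinrtae".

ghinrtae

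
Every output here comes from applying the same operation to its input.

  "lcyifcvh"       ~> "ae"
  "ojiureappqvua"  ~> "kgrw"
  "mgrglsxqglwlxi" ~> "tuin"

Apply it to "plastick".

ck

The rule is to keep one character in every 3, starting at position 3 (positions 3rd, 6th, 9th, ...), then shift every letter 2 places forward in the alphabet (wrapping around).
"plastick" → "ai" → "ck".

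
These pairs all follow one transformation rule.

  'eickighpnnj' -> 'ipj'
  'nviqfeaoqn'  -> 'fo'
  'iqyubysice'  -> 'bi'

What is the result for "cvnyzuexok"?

The transformation: delete the first 2 characters, then keep one character in every 3, starting at position 3 (positions 3rd, 6th, 9th, ...).
"cvnyzuexok" → "nyzuexok" → "zx".

zx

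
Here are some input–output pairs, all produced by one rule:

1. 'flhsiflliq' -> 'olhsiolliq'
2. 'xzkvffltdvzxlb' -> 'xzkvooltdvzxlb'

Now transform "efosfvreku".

Each output is the input with this applied: replace every "f" with "o".
Doing the same to "efosfvreku": "eoosovreku".

eoosovreku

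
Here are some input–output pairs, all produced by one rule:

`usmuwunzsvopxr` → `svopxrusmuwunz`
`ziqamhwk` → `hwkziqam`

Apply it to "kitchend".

The rule is to move the first character to the end, then swap the front and back halves of the string.
On "kitchend" that produces "endkitch".
(Check on "usmuwunzsvopxr": → "smuwunzsvopxru" → "svopxrusmuwunz" ✓)

endkitch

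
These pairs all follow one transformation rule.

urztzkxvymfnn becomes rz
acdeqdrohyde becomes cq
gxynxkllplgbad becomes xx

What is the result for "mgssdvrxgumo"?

gd

What's happening: keep one character in every 3, starting at position 2 (positions 2nd, 5th, 8th, ...), then keep only the first 2 characters.
Working it through for "mgssdvrxgumo": intermediate "gdxm", final "gd".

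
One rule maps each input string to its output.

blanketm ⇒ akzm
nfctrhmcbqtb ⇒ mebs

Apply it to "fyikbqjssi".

Rule — shift every letter 1 place backward in the alphabet (wrapping around), then keep only the first 4 characters.
Applying that to "fyikbqjssi" gives "exhj".

exhj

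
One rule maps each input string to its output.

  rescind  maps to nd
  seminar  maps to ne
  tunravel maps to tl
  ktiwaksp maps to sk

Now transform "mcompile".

Each output is the input with this applied: sort the characters into reverse alphabetical order, then keep one character in every 3, starting at position 3 (positions 3rd, 6th, 9th, ...).
Doing the same to "mcompile": "mi".
(Check on "rescind": → "srniedc" → "nd" ✓)

mi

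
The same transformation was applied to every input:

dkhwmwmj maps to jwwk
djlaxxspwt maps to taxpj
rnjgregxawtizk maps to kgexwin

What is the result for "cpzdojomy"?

mdjp

The rule is to keep every other character starting from the second (positions 2nd, 4th, 6th, ...), then swap the first and last characters.
Starting from "cpzdojomy": after the first operation, "pdjm"; after the second, "mdjp".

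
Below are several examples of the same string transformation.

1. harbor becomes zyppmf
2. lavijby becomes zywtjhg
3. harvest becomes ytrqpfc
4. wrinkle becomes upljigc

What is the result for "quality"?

ywsrojg

Looking at the pairs, the operation is to shift every letter 2 places backward in the alphabet (wrapping around), then sort the characters into reverse alphabetical order.
For "quality" the result is "ywsrojg".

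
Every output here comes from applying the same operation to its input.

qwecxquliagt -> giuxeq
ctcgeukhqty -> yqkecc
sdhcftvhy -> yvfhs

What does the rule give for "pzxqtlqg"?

qtxp

What's happening: keep every other character starting from the first (positions 1st, 3rd, 5th, ...), then reverse the string.
"pzxqtlqg" → "qtxp".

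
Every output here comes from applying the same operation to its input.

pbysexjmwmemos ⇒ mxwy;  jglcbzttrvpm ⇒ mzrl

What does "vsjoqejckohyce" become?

yekj

In each case the input is transformed by: keep one character in every 3, starting at position 3 (positions 3rd, 6th, 9th, ...), then swap the first and last characters.
On "vsjoqejckohyce" that produces "yekj".
(Check on "pbysexjmwmemos": → "yxwm" → "mxwy" ✓)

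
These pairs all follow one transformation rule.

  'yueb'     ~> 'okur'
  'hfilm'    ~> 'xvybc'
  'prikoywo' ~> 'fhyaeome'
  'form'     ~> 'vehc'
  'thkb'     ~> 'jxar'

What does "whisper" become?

mxyifuh

The transformation: shift every letter 10 places backward in the alphabet (wrapping around).
On "whisper" that produces "mxyifuh".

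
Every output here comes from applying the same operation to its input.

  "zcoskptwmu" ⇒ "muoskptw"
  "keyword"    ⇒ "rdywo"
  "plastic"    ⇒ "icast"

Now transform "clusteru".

The rule is to delete the first 2 characters, then move the last 2 characters to the front (rotate right by 2).
Applying both steps to "clusteru": "usteru", then "ruuste".

ruuste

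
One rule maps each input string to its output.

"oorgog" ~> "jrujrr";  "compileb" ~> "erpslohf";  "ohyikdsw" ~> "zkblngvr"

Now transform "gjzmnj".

Each output is the input with this applied: swap the first and last characters, then shift every letter 3 places forward in the alphabet (wrapping around).
Working it through for "gjzmnj": intermediate "jjzmng", final "mmcpqj".

mmcpqj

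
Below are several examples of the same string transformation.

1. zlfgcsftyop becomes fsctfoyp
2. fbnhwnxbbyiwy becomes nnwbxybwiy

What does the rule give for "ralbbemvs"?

The transformation: swap each adjacent pair of characters (1↔2, 3↔4, ...), then delete the first 3 characters.
For "ralbbemvs", step one produces "arblebvms"; step two turns that into "lebvms".
(Check on "fbnhwnxbbyiwy": → "bfhnnwbxybwiy" → "nnwbxybwiy" ✓)

lebvms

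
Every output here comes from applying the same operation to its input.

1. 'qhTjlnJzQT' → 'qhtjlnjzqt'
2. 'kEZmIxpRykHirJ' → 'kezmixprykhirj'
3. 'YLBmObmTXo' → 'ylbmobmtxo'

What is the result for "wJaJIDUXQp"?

Each output is the input with this applied: convert every letter to lowercase.
Applying that to "wJaJIDUXQp" gives "wjajiduxqp".

wjajiduxqp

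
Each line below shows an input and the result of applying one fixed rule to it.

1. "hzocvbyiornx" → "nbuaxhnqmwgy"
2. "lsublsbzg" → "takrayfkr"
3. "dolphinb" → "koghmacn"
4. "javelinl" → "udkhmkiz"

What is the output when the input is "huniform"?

The pattern: shift every letter 1 place backward in the alphabet (wrapping around), then move the first 2 characters to the end (rotate left by 2).
Working it through for "huniform": intermediate "gtmhenql", final "mhenqlgt".

mhenqlgt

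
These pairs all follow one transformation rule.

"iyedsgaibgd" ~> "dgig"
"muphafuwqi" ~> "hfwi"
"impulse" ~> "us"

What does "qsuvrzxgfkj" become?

vzgk

Looking at the pairs, the operation is to keep every other character starting from the second (positions 2nd, 4th, 6th, ...), then delete the first character.
Doing the same to "qsuvrzxgfkj": "vzgk".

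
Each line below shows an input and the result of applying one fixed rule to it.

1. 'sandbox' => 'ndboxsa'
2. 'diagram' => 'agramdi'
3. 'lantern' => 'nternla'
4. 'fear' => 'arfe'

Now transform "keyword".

ywordke

What's happening: move the first 2 characters to the end (rotate left by 2).
"keyword" → "ywordke".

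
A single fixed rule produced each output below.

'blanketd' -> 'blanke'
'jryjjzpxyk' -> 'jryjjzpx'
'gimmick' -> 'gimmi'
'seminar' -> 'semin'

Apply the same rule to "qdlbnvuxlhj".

qdlbnvuxl

Looking at the pairs, the operation is to delete the last 2 characters.
Doing the same to "qdlbnvuxlhj": "qdlbnvuxl".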